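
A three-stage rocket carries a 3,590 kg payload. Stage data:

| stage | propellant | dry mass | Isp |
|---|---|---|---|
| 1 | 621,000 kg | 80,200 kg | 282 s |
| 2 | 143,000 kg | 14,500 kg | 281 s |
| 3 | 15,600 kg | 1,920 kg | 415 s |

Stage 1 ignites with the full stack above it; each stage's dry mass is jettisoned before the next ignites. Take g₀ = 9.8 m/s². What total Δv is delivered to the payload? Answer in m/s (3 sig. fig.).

Ignition mass of stage 1 = 621,000+80,200 + 143,000+14,500 + 15,600+1,920 + 3,590 = 879,810 kg.
Stage 1: m₀ = 879,810 kg, m_f = 879,810 − 621,000 = 258,810 kg; Δv = 282×9.8×ln(3.399) = 2763.6×1.2236 ≈ 3382 m/s.
Stage 2: m₀ = 178,610 kg, m_f = 178,610 − 143,000 = 35,610 kg; Δv = 281×9.8×ln(5.016) = 2753.8×1.6126 ≈ 4441 m/s.
Stage 3: m₀ = 21,110 kg, m_f = 21,110 − 15,600 = 5,510 kg; Δv = 415×9.8×ln(3.831) = 4067.0×1.3432 ≈ 5463 m/s.
Total Δv = 3382 + 4441 + 5463 = 13286 m/s.

Δv ≈ 13300 m/s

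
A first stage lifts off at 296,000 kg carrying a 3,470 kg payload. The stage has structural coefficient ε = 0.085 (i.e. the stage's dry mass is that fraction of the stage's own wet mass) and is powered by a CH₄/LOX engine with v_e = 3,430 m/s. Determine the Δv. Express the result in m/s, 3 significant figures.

Δv ≈ 8050 m/s

Stage wet mass = m₀ − payload = 296,000 − 3,470 = 292,530 kg.
Stage dry mass = ε × stage wet mass = 0.085 × 292,530 = 24,865.1 kg.
Burnout mass m_f = stage dry + payload = 24,865.1 + 3,470 = 28,335.1 kg.
Δv = v_e · ln(296,000/28,335.1) = 3430.0 × ln(10.45) = 3430.0 × 2.3463 ≈ 8048 m/s.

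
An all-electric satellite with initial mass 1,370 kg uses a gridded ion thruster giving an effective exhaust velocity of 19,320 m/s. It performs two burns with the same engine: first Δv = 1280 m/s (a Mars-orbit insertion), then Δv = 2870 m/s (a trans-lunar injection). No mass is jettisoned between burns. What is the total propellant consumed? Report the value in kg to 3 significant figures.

total propellant consumed ≈ 265 kg

After the first burn: m = 1370 × exp(−1280/19320.0) = 1370 × 0.93589 = 1,282.17 kg.
After the second burn: m = 1,282.17 × exp(−2870/19320.0) = 1,282.17 × 0.86196 = 1,105.18 kg.
Total propellant = m₀ − m_final = 1370 − 1,105.18 = 264.82 kg.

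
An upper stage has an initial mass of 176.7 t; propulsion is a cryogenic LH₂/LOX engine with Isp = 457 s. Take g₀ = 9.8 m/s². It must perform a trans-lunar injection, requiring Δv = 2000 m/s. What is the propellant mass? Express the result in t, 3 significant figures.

propellant mass ≈ 63.6 t

v_e = Isp · g₀ = 457 × 9.8 = 4478.6 m/s.
Using Δv = v_e ln(m₀/m_f): m₀/m_f = exp(Δv / v_e) = exp(2000 / 4478.6) = exp(0.4466) = 1.5629.
m_f = 176.7 / 1.5629 = 113.059 t, so propellant = m₀ − m_f = 176.7 − 113.059 = 63.641 t.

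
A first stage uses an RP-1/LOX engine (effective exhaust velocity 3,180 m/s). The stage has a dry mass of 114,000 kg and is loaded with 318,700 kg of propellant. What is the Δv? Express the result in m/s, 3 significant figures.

m₀ = m_dry + m_prop = 114,000 + 318,700 = 432,700 kg.
Using Δv = v_e ln(m₀/m_f): Δv = v_e · ln(m₀/m_f) = 3180.0 × ln(3.796) = 3180.0 × 1.3338 ≈ 4241.6 m/s.

Δv ≈ 4240 m/s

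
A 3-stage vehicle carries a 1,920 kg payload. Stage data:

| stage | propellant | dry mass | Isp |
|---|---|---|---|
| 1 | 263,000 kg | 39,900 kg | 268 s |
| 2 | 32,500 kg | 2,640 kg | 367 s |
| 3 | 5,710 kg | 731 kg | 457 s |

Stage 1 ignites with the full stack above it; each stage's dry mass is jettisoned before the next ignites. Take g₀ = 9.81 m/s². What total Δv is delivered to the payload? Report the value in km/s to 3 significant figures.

Δv ≈ 13.8 km/s

Ignition mass of stage 1 = 263,000+39,900 + 32,500+2,640 + 5,710+731 + 1,920 = 346,401 kg.
Stage 1: m₀ = 346,401 kg, m_f = 346,401 − 263,000 = 83,401 kg; Δv = 268×9.81×ln(4.153) = 2629.1×1.4239 ≈ 3744 m/s.
Stage 2: m₀ = 43,501 kg, m_f = 43,501 − 32,500 = 11,001 kg; Δv = 367×9.81×ln(3.954) = 3600.3×1.3748 ≈ 4950 m/s.
Stage 3: m₀ = 8,361 kg, m_f = 8,361 − 5,710 = 2,651 kg; Δv = 457×9.81×ln(3.154) = 4483.2×1.1486 ≈ 5150 m/s.
Total Δv = 3744 + 4950 + 5150 = 13844 m/s.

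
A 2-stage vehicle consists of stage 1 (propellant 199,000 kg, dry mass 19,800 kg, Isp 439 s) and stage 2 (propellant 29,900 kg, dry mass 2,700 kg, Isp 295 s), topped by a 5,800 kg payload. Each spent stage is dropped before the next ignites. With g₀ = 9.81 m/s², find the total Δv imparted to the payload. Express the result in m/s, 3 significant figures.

Ignition mass of stage 1 = 199,000+19,800 + 29,900+2,700 + 5,800 = 257,200 kg.
Stage 1: m₀ = 257,200 kg, m_f = 257,200 − 199,000 = 58,200 kg; Δv = 439×9.81×ln(4.419) = 4306.6×1.4860 ≈ 6399 m/s.
Stage 2: m₀ = 38,400 kg, m_f = 38,400 − 29,900 = 8,500 kg; Δv = 295×9.81×ln(4.518) = 2894.0×1.5080 ≈ 4364 m/s.
Total Δv = 6399 + 4364 = 10763 m/s.

Δv ≈ 10800 m/s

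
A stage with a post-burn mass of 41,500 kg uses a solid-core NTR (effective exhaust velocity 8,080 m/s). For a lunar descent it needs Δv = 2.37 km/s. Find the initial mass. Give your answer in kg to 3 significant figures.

initial mass ≈ 55600 kg

m₀/m_f = exp(Δv / v_e) = exp(2370 / 8080.0) = exp(0.2933) = 1.3409.
m₀ = m_f × 1.3409 = 41,500 × 1.3409 = 55,647.4 kg.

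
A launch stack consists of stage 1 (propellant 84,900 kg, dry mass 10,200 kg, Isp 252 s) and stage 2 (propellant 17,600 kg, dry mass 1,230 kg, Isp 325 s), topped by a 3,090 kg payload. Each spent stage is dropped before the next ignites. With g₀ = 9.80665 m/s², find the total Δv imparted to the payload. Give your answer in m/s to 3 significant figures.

Δv ≈ 8370 m/s

Ignition mass of stage 1 = 84,900+10,200 + 17,600+1,230 + 3,090 = 117,020 kg.
Stage 1: m₀ = 117,020 kg, m_f = 117,020 − 84,900 = 32,120 kg; Δv = 252×9.80665×ln(3.643) = 2471.3×1.2929 ≈ 3195 m/s.
Stage 2: m₀ = 21,920 kg, m_f = 21,920 − 17,600 = 4,320 kg; Δv = 325×9.80665×ln(5.074) = 3187.2×1.6241 ≈ 5176 m/s.
Total Δv = 3195 + 5176 = 8371 m/s.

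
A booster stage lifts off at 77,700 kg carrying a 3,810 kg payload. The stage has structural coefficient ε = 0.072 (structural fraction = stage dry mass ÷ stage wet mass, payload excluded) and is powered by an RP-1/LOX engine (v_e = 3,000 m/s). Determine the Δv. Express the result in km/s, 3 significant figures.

Δv ≈ 6.42 km/s

Stage wet mass = m₀ − payload = 77,700 − 3,810 = 73,890 kg.
Stage dry mass = ε × stage wet mass = 0.072 × 73,890 = 5,320.08 kg.
Burnout mass m_f = stage dry + payload = 5,320.08 + 3,810 = 9,130.08 kg.
By the Tsiolkovsky rocket equation, Δv = v_e · ln(77,700/9,130.08) = 3000.0 × ln(8.51) = 3000.0 × 2.1413 ≈ 6424 m/s.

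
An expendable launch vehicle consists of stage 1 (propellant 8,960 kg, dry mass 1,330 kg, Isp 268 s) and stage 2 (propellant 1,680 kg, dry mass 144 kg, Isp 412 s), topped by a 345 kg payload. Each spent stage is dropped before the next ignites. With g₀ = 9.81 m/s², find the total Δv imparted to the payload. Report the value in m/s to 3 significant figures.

Δv ≈ 9360 m/s

Ignition mass of stage 1 = 8,960+1,330 + 1,680+144 + 345 = 12,459 kg.
Stage 1: m₀ = 12,459 kg, m_f = 12,459 − 8,960 = 3,499 kg; Δv = 268×9.81×ln(3.561) = 2629.1×1.2700 ≈ 3339 m/s.
Stage 2: m₀ = 2,169 kg, m_f = 2,169 − 1,680 = 489 kg; Δv = 412×9.81×ln(4.436) = 4041.7×1.4897 ≈ 6021 m/s.
Total Δv = 3339 + 6021 = 9360 m/s.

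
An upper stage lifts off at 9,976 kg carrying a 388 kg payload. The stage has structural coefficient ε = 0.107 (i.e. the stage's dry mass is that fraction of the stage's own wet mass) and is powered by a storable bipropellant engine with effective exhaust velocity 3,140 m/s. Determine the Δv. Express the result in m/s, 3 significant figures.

Stage wet mass = m₀ − payload = 9,976 − 388 = 9,588 kg.
Stage dry mass = ε × stage wet mass = 0.107 × 9,588 = 1,025.92 kg.
Burnout mass m_f = stage dry + payload = 1,025.92 + 388 = 1,413.92 kg.
By the Tsiolkovsky rocket equation, Δv = v_e · ln(9,976/1,413.92) = 3140.0 × ln(7.056) = 3140.0 × 1.9538 ≈ 6135 m/s.

Δv ≈ 6130 m/s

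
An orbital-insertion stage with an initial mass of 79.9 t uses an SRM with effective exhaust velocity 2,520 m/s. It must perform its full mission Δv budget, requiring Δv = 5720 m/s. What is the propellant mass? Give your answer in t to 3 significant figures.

m₀/m_f = exp(Δv / v_e) = exp(5720 / 2520.0) = exp(2.2698) = 9.6779.
m_f = 79.9 / 9.6779 = 8.25592 t, so propellant = m₀ − m_f = 79.9 − 8.25592 = 71.64408 t.

propellant mass ≈ 71.6 t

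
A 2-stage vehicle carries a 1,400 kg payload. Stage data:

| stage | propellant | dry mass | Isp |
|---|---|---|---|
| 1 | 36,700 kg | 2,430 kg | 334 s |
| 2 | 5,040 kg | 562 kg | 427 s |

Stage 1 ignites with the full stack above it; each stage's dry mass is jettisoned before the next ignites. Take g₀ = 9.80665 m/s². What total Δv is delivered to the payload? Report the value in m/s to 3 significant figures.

Δv ≈ 10500 m/s

Ignition mass of stage 1 = 36,700+2,430 + 5,040+562 + 1,400 = 46,132 kg.
Stage 1: m₀ = 46,132 kg, m_f = 46,132 − 36,700 = 9,432 kg; Δv = 334×9.80665×ln(4.891) = 3275.4×1.5874 ≈ 5199 m/s.
Stage 2: m₀ = 7,002 kg, m_f = 7,002 − 5,040 = 1,962 kg; Δv = 427×9.80665×ln(3.569) = 4187.4×1.2722 ≈ 5327 m/s.
Total Δv = 5199 + 5327 = 10526 m/s.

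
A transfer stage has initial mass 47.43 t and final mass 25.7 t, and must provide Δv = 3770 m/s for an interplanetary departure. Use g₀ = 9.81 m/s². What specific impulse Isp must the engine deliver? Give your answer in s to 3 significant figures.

Isp ≈ 627 s

ln(m₀/m_f) = ln(47430/25700) = ln(1.846) = 0.6128.
From the ideal rocket equation, v_e = Δv / ln(m₀/m_f) = 3770 / 0.6128 = 6152.5 m/s.
Isp = v_e / g₀ = 6152.5 / 9.81 = 627.2 s.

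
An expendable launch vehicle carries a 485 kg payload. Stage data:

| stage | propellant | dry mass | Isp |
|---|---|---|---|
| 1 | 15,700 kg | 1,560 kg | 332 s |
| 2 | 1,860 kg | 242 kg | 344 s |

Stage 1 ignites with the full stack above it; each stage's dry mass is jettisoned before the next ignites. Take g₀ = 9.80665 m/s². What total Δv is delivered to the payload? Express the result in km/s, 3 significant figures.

Ignition mass of stage 1 = 15,700+1,560 + 1,860+242 + 485 = 19,847 kg.
Stage 1: m₀ = 19,847 kg, m_f = 19,847 − 15,700 = 4,147 kg; Δv = 332×9.80665×ln(4.786) = 3255.8×1.5657 ≈ 5098 m/s.
Stage 2: m₀ = 2,587 kg, m_f = 2,587 − 1,860 = 727 kg; Δv = 344×9.80665×ln(3.558) = 3373.5×1.2693 ≈ 4282 m/s.
Total Δv = 5098 + 4282 = 9380 m/s.

Δv ≈ 9.38 km/s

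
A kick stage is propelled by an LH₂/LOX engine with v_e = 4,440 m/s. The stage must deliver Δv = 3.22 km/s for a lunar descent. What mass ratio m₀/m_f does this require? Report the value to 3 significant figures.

m₀/m_f = exp(Δv / v_e) = exp(3220 / 4440.0) = exp(0.7252) = 2.0652.

mass ratio ≈ 2.07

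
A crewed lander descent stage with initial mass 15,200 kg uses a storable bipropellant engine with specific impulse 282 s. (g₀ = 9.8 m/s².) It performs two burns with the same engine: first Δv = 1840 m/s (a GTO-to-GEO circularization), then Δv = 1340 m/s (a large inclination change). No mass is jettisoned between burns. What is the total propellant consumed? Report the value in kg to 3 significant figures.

v_e = Isp · g₀ = 282 × 9.8 = 2763.6 m/s.
After the first burn: m = 15200 × exp(−1840/2763.6) = 15200 × 0.51386 = 7,810.67 kg.
After the second burn: m = 7,810.67 × exp(−1340/2763.6) = 7,810.67 × 0.61577 = 4,809.58 kg.
Total propellant = m₀ − m_final = 15200 − 4,809.58 = 10,390.42 kg.

total propellant consumed ≈ 10400 kg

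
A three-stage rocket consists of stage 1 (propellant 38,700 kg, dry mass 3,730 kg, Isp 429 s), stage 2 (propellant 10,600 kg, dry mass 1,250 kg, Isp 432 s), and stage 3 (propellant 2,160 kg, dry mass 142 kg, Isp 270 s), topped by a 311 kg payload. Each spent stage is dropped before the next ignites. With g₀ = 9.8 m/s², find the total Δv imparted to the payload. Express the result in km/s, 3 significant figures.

Δv ≈ 15.0 km/s

Ignition mass of stage 1 = 38,700+3,730 + 10,600+1,250 + 2,160+142 + 311 = 56,893 kg.
Stage 1: m₀ = 56,893 kg, m_f = 56,893 − 38,700 = 18,193 kg; Δv = 429×9.8×ln(3.127) = 4204.2×1.1401 ≈ 4793 m/s.
Stage 2: m₀ = 14,463 kg, m_f = 14,463 − 10,600 = 3,863 kg; Δv = 432×9.8×ln(3.744) = 4233.6×1.3201 ≈ 5589 m/s.
Stage 3: m₀ = 2,613 kg, m_f = 2,613 − 2,160 = 453 kg; Δv = 270×9.8×ln(5.768) = 2646.0×1.7524 ≈ 4637 m/s.
Total Δv = 4793 + 5589 + 4637 = 15019 m/s.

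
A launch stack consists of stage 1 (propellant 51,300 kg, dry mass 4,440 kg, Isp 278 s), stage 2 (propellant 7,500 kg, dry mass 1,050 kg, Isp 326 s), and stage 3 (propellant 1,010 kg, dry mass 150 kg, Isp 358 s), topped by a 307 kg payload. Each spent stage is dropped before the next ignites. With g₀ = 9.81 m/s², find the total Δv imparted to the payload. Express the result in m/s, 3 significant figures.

Δv ≈ 12600 m/s

Ignition mass of stage 1 = 51,300+4,440 + 7,500+1,050 + 1,010+150 + 307 = 65,757 kg.
Stage 1: m₀ = 65,757 kg, m_f = 65,757 − 51,300 = 14,457 kg; Δv = 278×9.81×ln(4.548) = 2727.2×1.5148 ≈ 4131 m/s.
Stage 2: m₀ = 10,017 kg, m_f = 10,017 − 7,500 = 2,517 kg; Δv = 326×9.81×ln(3.98) = 3198.1×1.3812 ≈ 4417 m/s.
Stage 3: m₀ = 1,467 kg, m_f = 1,467 − 1,010 = 457 kg; Δv = 358×9.81×ln(3.21) = 3512.0×1.1663 ≈ 4096 m/s.
Total Δv = 4131 + 4417 + 4096 = 12644 m/s.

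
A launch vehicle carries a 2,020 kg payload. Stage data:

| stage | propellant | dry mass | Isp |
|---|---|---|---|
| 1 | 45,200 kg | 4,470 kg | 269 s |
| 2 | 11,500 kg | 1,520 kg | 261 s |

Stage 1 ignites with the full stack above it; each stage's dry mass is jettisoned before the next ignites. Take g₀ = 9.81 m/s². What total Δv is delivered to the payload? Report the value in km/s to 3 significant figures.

Ignition mass of stage 1 = 45,200+4,470 + 11,500+1,520 + 2,020 = 64,710 kg.
Stage 1: m₀ = 64,710 kg, m_f = 64,710 − 45,200 = 19,510 kg; Δv = 269×9.81×ln(3.317) = 2638.9×1.1990 ≈ 3164 m/s.
Stage 2: m₀ = 15,040 kg, m_f = 15,040 − 11,500 = 3,540 kg; Δv = 261×9.81×ln(4.249) = 2560.4×1.4466 ≈ 3704 m/s.
Total Δv = 3164 + 3704 = 6868 m/s.

Δv ≈ 6.87 km/s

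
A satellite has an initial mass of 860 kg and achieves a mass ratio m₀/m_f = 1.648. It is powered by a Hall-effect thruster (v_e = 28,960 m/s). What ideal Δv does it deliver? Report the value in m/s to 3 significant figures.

Δv ≈ 14500 m/s

Using Δv = v_e ln(m₀/m_f): Δv = v_e · ln(1.648) = 28960.0 × 0.4996 ≈ 14467.3 m/s.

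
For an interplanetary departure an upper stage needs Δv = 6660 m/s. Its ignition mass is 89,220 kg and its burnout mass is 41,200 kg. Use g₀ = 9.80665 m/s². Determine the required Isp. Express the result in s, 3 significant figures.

ln(m₀/m_f) = ln(89220/41200) = ln(2.166) = 0.7727.
By the Tsiolkovsky rocket equation, v_e = Δv / ln(m₀/m_f) = 6660 / 0.7727 = 8619.5 m/s.
Isp = v_e / g₀ = 8619.5 / 9.80665 = 878.9 s.

Isp ≈ 879 s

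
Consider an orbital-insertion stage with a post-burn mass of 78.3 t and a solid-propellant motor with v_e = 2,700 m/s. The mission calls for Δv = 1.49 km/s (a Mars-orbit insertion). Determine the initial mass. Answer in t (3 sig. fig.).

m₀/m_f = exp(Δv / v_e) = exp(1490 / 2700.0) = exp(0.5519) = 1.7365.
m₀ = m_f × 1.7365 = 78.3 × 1.7365 = 135.968 t.

initial mass ≈ 136 t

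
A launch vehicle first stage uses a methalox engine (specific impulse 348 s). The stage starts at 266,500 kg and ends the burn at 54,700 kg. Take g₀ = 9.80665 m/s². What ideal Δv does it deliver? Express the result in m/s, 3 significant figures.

v_e = Isp · g₀ = 348 × 9.80665 = 3412.7 m/s.
Δv = v_e · ln(m₀/m_f) = 3412.7 × ln(4.872) = 3412.7 × 1.5835 ≈ 5404.1 m/s.

Δv ≈ 5400 m/s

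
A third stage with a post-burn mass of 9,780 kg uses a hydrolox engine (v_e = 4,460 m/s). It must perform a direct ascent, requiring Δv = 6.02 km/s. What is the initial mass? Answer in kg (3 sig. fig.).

m₀/m_f = exp(Δv / v_e) = exp(6020 / 4460.0) = exp(1.3498) = 3.8566.
m₀ = m_f × 3.8566 = 9,780 × 3.8566 = 37,717.5 kg.

initial mass ≈ 37700 kg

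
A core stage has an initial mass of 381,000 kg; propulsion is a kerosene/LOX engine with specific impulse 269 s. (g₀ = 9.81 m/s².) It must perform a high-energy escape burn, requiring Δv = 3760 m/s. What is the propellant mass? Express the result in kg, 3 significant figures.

propellant mass ≈ 289000 kg

v_e = Isp · g₀ = 269 × 9.81 = 2638.9 m/s.
By the Tsiolkovsky rocket equation, m₀/m_f = exp(Δv / v_e) = exp(3760 / 2638.9) = exp(1.4248) = 4.1572.
m_f = 381,000 / 4.1572 = 91,648.2 kg, so propellant = m₀ − m_f = 381,000 − 91,648.2 = 289,351.8 kg.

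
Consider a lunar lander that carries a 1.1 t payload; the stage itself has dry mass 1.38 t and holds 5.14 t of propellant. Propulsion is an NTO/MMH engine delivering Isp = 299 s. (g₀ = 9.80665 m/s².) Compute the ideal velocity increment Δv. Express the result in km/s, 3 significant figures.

v_e = Isp · g₀ = 299 × 9.80665 = 2932.2 m/s.
m₀ = payload + dry + propellant = 1.1 + 1.38 + 5.14 = 7.62 t.
m_f = payload + dry = 1.1 + 1.38 = 2.48 t.
Δv = v_e · ln(m₀/m_f) = 2932.2 × ln(3.073) = 2932.2 × 1.1225 ≈ 3291.4 m/s.

Δv ≈ 3.29 km/s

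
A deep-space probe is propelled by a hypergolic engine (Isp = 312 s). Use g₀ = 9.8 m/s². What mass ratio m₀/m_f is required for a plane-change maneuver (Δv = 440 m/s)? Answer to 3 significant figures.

v_e = Isp · g₀ = 312 × 9.8 = 3057.6 m/s.
m₀/m_f = exp(Δv / v_e) = exp(440 / 3057.6) = exp(0.1439) = 1.1548.

mass ratio ≈ 1.15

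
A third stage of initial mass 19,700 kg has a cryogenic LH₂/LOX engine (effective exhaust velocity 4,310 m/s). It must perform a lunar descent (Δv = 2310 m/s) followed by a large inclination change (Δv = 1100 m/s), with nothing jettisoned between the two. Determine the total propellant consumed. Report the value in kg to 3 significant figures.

total propellant consumed ≈ 10800 kg

After the first burn: m = 19700 × exp(−2310/4310.0) = 19700 × 0.58511 = 11,526.7 kg.
After the second burn: m = 11,526.7 × exp(−1100/4310.0) = 11,526.7 × 0.77475 = 8,930.31 kg.
Total propellant = m₀ − m_final = 19700 − 8,930.31 = 10,769.69 kg.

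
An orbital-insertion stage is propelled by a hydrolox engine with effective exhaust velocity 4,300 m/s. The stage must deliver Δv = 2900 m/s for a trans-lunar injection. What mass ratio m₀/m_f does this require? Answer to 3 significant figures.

Using Δv = v_e ln(m₀/m_f): m₀/m_f = exp(Δv / v_e) = exp(2900 / 4300.0) = exp(0.6744) = 1.9629.

mass ratio ≈ 1.96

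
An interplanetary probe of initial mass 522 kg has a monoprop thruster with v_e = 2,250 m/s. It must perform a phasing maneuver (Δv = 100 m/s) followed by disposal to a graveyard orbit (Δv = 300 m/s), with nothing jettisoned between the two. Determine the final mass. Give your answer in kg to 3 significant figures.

After the first burn: m = 522 × exp(−100/2250.0) = 522 × 0.95653 = 499.309 kg.
After the second burn: m = 499.309 × exp(−300/2250.0) = 499.309 × 0.87517 = 436.98 kg.

final mass ≈ 437 kg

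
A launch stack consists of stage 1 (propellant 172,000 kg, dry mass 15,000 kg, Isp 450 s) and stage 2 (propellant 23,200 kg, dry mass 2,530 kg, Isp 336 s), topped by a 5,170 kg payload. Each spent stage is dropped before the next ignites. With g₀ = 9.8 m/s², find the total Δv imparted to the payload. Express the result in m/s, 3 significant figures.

Δv ≈ 11400 m/s

Ignition mass of stage 1 = 172,000+15,000 + 23,200+2,530 + 5,170 = 217,900 kg.
Stage 1: m₀ = 217,900 kg, m_f = 217,900 − 172,000 = 45,900 kg; Δv = 450×9.8×ln(4.747) = 4410.0×1.5576 ≈ 6869 m/s.
Stage 2: m₀ = 30,900 kg, m_f = 30,900 − 23,200 = 7,700 kg; Δv = 336×9.8×ln(4.013) = 3292.8×1.3895 ≈ 4575 m/s.
Total Δv = 6869 + 4575 = 11444 m/s.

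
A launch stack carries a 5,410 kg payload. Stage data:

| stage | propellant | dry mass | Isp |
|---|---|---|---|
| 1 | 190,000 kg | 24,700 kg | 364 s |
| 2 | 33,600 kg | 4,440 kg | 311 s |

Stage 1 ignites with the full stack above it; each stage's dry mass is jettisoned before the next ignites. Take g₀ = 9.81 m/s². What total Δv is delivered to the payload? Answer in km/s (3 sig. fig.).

Ignition mass of stage 1 = 190,000+24,700 + 33,600+4,440 + 5,410 = 258,150 kg.
Stage 1: m₀ = 258,150 kg, m_f = 258,150 − 190,000 = 68,150 kg; Δv = 364×9.81×ln(3.788) = 3570.8×1.3318 ≈ 4756 m/s.
Stage 2: m₀ = 43,450 kg, m_f = 43,450 − 33,600 = 9,850 kg; Δv = 311×9.81×ln(4.411) = 3050.9×1.4841 ≈ 4528 m/s.
Total Δv = 4756 + 4528 = 9284 m/s.

Δv ≈ 9.28 km/s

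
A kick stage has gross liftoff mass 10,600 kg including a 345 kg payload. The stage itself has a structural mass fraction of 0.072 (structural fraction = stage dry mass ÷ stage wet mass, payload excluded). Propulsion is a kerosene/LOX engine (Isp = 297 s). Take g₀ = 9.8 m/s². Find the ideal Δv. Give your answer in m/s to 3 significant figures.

Δv ≈ 6640 m/s

Stage wet mass = m₀ − payload = 10,600 − 345 = 10,255 kg.
Stage dry mass = ε × stage wet mass = 0.072 × 10,255 = 738.36 kg.
Burnout mass m_f = stage dry + payload = 738.36 + 345 = 1,083.36 kg.
v_e = Isp · g₀ = 297 × 9.8 = 2910.6 m/s.
Δv = v_e · ln(10,600/1,083.36) = 2910.6 × ln(9.784) = 2910.6 × 2.2808 ≈ 6638 m/s.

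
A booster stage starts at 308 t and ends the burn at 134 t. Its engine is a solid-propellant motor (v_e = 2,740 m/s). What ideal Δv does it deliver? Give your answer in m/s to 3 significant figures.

Δv = v_e · ln(m₀/m_f) = 2740.0 × ln(2.299) = 2740.0 × 0.8323 ≈ 2280.4 m/s.

Δv ≈ 2280 m/s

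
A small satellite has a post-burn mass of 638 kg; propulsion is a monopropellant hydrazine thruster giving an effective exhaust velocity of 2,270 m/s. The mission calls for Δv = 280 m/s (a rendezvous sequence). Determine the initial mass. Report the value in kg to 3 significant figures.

initial mass ≈ 722 kg

m₀/m_f = exp(Δv / v_e) = exp(280 / 2270.0) = exp(0.1233) = 1.1313.
m₀ = m_f × 1.1313 = 638 × 1.1313 = 721.769 kg.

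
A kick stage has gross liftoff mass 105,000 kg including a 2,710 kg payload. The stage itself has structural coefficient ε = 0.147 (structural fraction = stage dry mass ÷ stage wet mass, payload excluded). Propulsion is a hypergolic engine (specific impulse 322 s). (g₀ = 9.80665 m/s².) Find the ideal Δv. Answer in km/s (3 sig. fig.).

Stage wet mass = m₀ − payload = 105,000 − 2,710 = 102,290 kg.
Stage dry mass = ε × stage wet mass = 0.147 × 102,290 = 15,036.6 kg.
Burnout mass m_f = stage dry + payload = 15,036.6 + 2,710 = 17,746.6 kg.
v_e = Isp · g₀ = 322 × 9.80665 = 3157.7 m/s.
From the ideal rocket equation, Δv = v_e · ln(105,000/17,746.6) = 3157.7 × ln(5.917) = 3157.7 × 1.7778 ≈ 5614 m/s.

Δv ≈ 5.61 km/s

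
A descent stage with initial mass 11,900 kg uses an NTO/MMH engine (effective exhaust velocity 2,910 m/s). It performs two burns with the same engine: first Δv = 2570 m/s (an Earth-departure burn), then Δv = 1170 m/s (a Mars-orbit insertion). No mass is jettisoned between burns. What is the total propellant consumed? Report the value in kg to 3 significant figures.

After the first burn: m = 11900 × exp(−2570/2910.0) = 11900 × 0.41347 = 4,920.29 kg.
After the second burn: m = 4,920.29 × exp(−1170/2910.0) = 4,920.29 × 0.66894 = 3,291.38 kg.
Total propellant = m₀ − m_final = 11900 − 3,291.38 = 8,608.62 kg.

total propellant consumed ≈ 8610 kg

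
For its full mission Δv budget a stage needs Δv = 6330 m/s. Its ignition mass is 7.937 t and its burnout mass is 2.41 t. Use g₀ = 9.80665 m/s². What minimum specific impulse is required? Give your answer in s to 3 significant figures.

Isp ≈ 542 s

ln(m₀/m_f) = ln(7937/2410) = ln(3.293) = 1.1919.
From the ideal rocket equation, v_e = Δv / ln(m₀/m_f) = 6330 / 1.1919 = 5310.8 m/s.
Isp = v_e / g₀ = 5310.8 / 9.80665 = 541.6 s.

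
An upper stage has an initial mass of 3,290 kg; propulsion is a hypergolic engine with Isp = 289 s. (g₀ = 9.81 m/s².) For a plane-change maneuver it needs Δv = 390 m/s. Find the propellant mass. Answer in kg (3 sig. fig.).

v_e = Isp · g₀ = 289 × 9.81 = 2835.1 m/s.
From the ideal rocket equation, m₀/m_f = exp(Δv / v_e) = exp(390 / 2835.1) = exp(0.1376) = 1.1475.
m_f = 3,290 / 1.1475 = 2,867.1 kg, so propellant = m₀ − m_f = 3,290 − 2,867.1 = 422.9 kg.

propellant mass ≈ 423 kg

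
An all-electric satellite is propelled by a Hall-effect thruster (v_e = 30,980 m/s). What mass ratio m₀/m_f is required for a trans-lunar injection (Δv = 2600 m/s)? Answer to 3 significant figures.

mass ratio ≈ 1.09

By the Tsiolkovsky rocket equation, m₀/m_f = exp(Δv / v_e) = exp(2600 / 30980.0) = exp(0.0839) = 1.0875.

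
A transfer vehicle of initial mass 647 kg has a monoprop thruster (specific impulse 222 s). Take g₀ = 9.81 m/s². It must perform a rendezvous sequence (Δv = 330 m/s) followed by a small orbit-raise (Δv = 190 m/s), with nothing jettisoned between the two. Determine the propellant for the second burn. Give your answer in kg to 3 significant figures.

propellant for the second burn ≈ 46.5 kg

v_e = Isp · g₀ = 222 × 9.81 = 2177.8 m/s.
After the first burn: m = 647 × exp(−330/2177.8) = 647 × 0.85939 = 556.025 kg.
After the second burn: m = 556.025 × exp(−190/2177.8) = 556.025 × 0.91645 = 509.569 kg.
Second-burn propellant = 556.025 − 509.569 = 46.456 kg.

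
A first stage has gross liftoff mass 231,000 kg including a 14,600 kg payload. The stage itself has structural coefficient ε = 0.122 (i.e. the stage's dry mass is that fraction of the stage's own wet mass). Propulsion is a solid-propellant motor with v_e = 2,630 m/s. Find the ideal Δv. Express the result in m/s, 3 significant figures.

Stage wet mass = m₀ − payload = 231,000 − 14,600 = 216,400 kg.
Stage dry mass = ε × stage wet mass = 0.122 × 216,400 = 26,400.8 kg.
Burnout mass m_f = stage dry + payload = 26,400.8 + 14,600 = 41,000.8 kg.
By the Tsiolkovsky rocket equation, Δv = v_e · ln(231,000/41,000.8) = 2630.0 × ln(5.634) = 2630.0 × 1.7288 ≈ 4547 m/s.

Δv ≈ 4550 m/s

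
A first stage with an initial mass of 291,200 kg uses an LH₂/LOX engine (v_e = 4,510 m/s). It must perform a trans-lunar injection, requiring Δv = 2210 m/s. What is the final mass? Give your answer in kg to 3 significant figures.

final mass ≈ 178000 kg

By the Tsiolkovsky rocket equation, m₀/m_f = exp(Δv / v_e) = exp(2210 / 4510.0) = exp(0.4900) = 1.6324.
m_f = m₀ / 1.6324 = 291,200 / 1.6324 = 178,388 kg.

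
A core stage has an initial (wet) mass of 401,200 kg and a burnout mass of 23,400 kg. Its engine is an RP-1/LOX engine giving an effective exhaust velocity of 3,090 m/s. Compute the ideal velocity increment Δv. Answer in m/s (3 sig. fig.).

Δv = v_e · ln(m₀/m_f) = 3090.0 × ln(17.15) = 3090.0 × 2.8417 ≈ 8780.9 m/s.

Δv ≈ 8780 m/s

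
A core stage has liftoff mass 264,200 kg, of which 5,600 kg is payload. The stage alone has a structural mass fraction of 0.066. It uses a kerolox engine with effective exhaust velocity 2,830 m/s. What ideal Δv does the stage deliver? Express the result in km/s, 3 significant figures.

Stage wet mass = m₀ − payload = 264,200 − 5,600 = 258,600 kg.
Stage dry mass = ε × stage wet mass = 0.066 × 258,600 = 17,067.6 kg.
Burnout mass m_f = stage dry + payload = 17,067.6 + 5,600 = 22,667.6 kg.
Using Δv = v_e ln(m₀/m_f): Δv = v_e · ln(264,200/22,667.6) = 2830.0 × ln(11.66) = 2830.0 × 2.4558 ≈ 6950 m/s.

Δv ≈ 6.95 km/s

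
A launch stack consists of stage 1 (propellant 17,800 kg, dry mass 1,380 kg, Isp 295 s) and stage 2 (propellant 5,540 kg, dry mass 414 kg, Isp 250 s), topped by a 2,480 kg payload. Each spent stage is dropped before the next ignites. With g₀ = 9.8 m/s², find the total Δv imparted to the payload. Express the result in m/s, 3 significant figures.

Ignition mass of stage 1 = 17,800+1,380 + 5,540+414 + 2,480 = 27,614 kg.
Stage 1: m₀ = 27,614 kg, m_f = 27,614 − 17,800 = 9,814 kg; Δv = 295×9.8×ln(2.814) = 2891.0×1.0345 ≈ 2991 m/s.
Stage 2: m₀ = 8,434 kg, m_f = 8,434 − 5,540 = 2,894 kg; Δv = 250×9.8×ln(2.914) = 2450.0×1.0696 ≈ 2621 m/s.
Total Δv = 2991 + 2621 = 5612 m/s.

Δv ≈ 5610 m/s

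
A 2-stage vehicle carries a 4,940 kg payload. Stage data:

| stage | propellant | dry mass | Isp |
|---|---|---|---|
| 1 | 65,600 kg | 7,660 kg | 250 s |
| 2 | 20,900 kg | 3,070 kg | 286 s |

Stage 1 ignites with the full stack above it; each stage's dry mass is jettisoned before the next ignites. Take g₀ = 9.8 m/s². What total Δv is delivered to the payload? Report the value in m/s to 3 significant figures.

Ignition mass of stage 1 = 65,600+7,660 + 20,900+3,070 + 4,940 = 102,170 kg.
Stage 1: m₀ = 102,170 kg, m_f = 102,170 − 65,600 = 36,570 kg; Δv = 250×9.8×ln(2.794) = 2450.0×1.0274 ≈ 2517 m/s.
Stage 2: m₀ = 28,910 kg, m_f = 28,910 − 20,900 = 8,010 kg; Δv = 286×9.8×ln(3.609) = 2802.8×1.2835 ≈ 3597 m/s.
Total Δv = 2517 + 3597 = 6114 m/s.

Δv ≈ 6110 m/s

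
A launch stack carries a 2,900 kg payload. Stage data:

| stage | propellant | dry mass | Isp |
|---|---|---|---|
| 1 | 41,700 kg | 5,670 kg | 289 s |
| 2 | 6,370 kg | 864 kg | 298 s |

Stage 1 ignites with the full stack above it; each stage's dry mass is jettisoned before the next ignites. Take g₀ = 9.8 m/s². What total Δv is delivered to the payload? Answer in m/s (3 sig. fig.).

Ignition mass of stage 1 = 41,700+5,670 + 6,370+864 + 2,900 = 57,504 kg.
Stage 1: m₀ = 57,504 kg, m_f = 57,504 − 41,700 = 15,804 kg; Δv = 289×9.8×ln(3.639) = 2832.2×1.2916 ≈ 3658 m/s.
Stage 2: m₀ = 10,134 kg, m_f = 10,134 − 6,370 = 3,764 kg; Δv = 298×9.8×ln(2.692) = 2920.4×0.9904 ≈ 2892 m/s.
Total Δv = 3658 + 2892 = 6550 m/s.

Δv ≈ 6550 m/s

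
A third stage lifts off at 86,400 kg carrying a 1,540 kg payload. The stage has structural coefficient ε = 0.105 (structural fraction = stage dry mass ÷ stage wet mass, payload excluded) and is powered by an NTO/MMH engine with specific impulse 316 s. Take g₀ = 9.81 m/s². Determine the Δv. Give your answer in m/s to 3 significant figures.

Δv ≈ 6550 m/s

Stage wet mass = m₀ − payload = 86,400 − 1,540 = 84,860 kg.
Stage dry mass = ε × stage wet mass = 0.105 × 84,860 = 8,910.3 kg.
Burnout mass m_f = stage dry + payload = 8,910.3 + 1,540 = 10,450.3 kg.
v_e = Isp · g₀ = 316 × 9.81 = 3100.0 m/s.
Δv = v_e · ln(86,400/10,450.3) = 3100.0 × ln(8.268) = 3100.0 × 2.1124 ≈ 6548 m/s.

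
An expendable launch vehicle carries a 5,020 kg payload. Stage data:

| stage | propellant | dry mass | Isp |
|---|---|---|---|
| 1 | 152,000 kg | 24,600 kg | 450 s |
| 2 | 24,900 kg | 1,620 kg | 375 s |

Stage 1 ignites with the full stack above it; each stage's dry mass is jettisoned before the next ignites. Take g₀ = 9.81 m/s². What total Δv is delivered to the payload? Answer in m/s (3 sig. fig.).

Δv ≈ 11500 m/s

Ignition mass of stage 1 = 152,000+24,600 + 24,900+1,620 + 5,020 = 208,140 kg.
Stage 1: m₀ = 208,140 kg, m_f = 208,140 − 152,000 = 56,140 kg; Δv = 450×9.81×ln(3.708) = 4414.5×1.3104 ≈ 5785 m/s.
Stage 2: m₀ = 31,540 kg, m_f = 31,540 − 24,900 = 6,640 kg; Δv = 375×9.81×ln(4.75) = 3678.8×1.5581 ≈ 5732 m/s.
Total Δv = 5785 + 5732 = 11517 m/s.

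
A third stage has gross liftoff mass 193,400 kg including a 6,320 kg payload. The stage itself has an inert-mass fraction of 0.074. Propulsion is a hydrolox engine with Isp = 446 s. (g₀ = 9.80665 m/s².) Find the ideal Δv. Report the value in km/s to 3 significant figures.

Stage wet mass = m₀ − payload = 193,400 − 6,320 = 187,080 kg.
Stage dry mass = ε × stage wet mass = 0.074 × 187,080 = 13,843.9 kg.
Burnout mass m_f = stage dry + payload = 13,843.9 + 6,320 = 20,163.9 kg.
v_e = Isp · g₀ = 446 × 9.80665 = 4373.8 m/s.
From the ideal rocket equation, Δv = v_e · ln(193,400/20,163.9) = 4373.8 × ln(9.591) = 4373.8 × 2.2609 ≈ 9889 m/s.

Δv ≈ 9.89 km/s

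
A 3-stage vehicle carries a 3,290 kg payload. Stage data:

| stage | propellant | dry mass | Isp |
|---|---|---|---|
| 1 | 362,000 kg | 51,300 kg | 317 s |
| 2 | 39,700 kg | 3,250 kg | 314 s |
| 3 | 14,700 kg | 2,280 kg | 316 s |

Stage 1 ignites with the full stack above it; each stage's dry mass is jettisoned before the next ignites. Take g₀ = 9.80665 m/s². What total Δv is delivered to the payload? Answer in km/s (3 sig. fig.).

Ignition mass of stage 1 = 362,000+51,300 + 39,700+3,250 + 14,700+2,280 + 3,290 = 476,520 kg.
Stage 1: m₀ = 476,520 kg, m_f = 476,520 − 362,000 = 114,520 kg; Δv = 317×9.80665×ln(4.161) = 3108.7×1.4258 ≈ 4432 m/s.
Stage 2: m₀ = 63,220 kg, m_f = 63,220 − 39,700 = 23,520 kg; Δv = 314×9.80665×ln(2.688) = 3079.3×0.9888 ≈ 3045 m/s.
Stage 3: m₀ = 20,270 kg, m_f = 20,270 − 14,700 = 5,570 kg; Δv = 316×9.80665×ln(3.639) = 3098.9×1.2917 ≈ 4003 m/s.
Total Δv = 4432 + 3045 + 4003 = 11480 m/s.

Δv ≈ 11.5 km/s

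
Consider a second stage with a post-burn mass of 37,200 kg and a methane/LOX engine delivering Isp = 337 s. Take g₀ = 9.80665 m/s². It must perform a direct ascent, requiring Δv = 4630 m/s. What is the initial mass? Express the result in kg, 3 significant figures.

v_e = Isp · g₀ = 337 × 9.80665 = 3304.8 m/s.
Rocket equation: m₀/m_f = exp(Δv / v_e) = exp(4630 / 3304.8) = exp(1.4010) = 4.0592.
m₀ = m_f × 4.0592 = 37,200 × 4.0592 = 151,002 kg.

initial mass ≈ 151000 kg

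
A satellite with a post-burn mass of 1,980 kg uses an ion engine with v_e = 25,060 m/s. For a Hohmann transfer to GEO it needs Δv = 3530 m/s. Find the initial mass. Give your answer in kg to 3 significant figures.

initial mass ≈ 2280 kg

From the ideal rocket equation, m₀/m_f = exp(Δv / v_e) = exp(3530 / 25060.0) = exp(0.1409) = 1.1513.
m₀ = m_f × 1.1513 = 1,980 × 1.1513 = 2,279.57 kg.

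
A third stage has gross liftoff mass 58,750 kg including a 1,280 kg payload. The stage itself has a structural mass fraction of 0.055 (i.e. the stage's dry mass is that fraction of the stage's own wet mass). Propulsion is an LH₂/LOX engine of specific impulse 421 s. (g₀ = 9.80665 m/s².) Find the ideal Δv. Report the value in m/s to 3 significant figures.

Stage wet mass = m₀ − payload = 58,750 − 1,280 = 57,470 kg.
Stage dry mass = ε × stage wet mass = 0.055 × 57,470 = 3,160.85 kg.
Burnout mass m_f = stage dry + payload = 3,160.85 + 1,280 = 4,440.85 kg.
v_e = Isp · g₀ = 421 × 9.80665 = 4128.6 m/s.
From the ideal rocket equation, Δv = v_e · ln(58,750/4,440.85) = 4128.6 × ln(13.23) = 4128.6 × 2.5824 ≈ 10662 m/s.

Δv ≈ 10700 m/s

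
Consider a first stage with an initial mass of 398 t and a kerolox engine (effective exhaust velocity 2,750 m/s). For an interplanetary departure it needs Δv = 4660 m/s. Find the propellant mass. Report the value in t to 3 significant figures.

propellant mass ≈ 325 t

Using Δv = v_e ln(m₀/m_f): m₀/m_f = exp(Δv / v_e) = exp(4660 / 2750.0) = exp(1.6945) = 5.4442.
m_f = 398 / 5.4442 = 73.1053 t, so propellant = m₀ − m_f = 398 − 73.1053 = 324.8947 t.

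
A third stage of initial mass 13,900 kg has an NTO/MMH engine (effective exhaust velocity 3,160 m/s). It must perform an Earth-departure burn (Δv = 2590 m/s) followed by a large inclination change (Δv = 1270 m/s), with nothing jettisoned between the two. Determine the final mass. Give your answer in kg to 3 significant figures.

After the first burn: m = 13900 × exp(−2590/3160.0) = 13900 × 0.44060 = 6,124.34 kg.
After the second burn: m = 6,124.34 × exp(−1270/3160.0) = 6,124.34 × 0.66905 = 4,097.49 kg.

final mass ≈ 4100 kg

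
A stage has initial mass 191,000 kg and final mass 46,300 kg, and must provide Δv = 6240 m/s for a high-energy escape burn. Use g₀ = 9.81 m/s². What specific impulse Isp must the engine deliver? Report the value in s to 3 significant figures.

ln(m₀/m_f) = ln(191000/46300) = ln(4.125) = 1.4171.
Using Δv = v_e ln(m₀/m_f): v_e = Δv / ln(m₀/m_f) = 6240 / 1.4171 = 4403.3 m/s.
Isp = v_e / g₀ = 4403.3 / 9.81 = 448.9 s.

Isp ≈ 449 s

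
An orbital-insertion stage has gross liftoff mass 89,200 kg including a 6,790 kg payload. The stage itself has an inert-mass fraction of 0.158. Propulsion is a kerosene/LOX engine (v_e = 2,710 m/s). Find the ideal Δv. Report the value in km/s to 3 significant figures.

Stage wet mass = m₀ − payload = 89,200 − 6,790 = 82,410 kg.
Stage dry mass = ε × stage wet mass = 0.158 × 82,410 = 13,020.8 kg.
Burnout mass m_f = stage dry + payload = 13,020.8 + 6,790 = 19,810.8 kg.
Δv = v_e · ln(89,200/19,810.8) = 2710.0 × ln(4.503) = 2710.0 × 1.5047 ≈ 4078 m/s.

Δv ≈ 4.08 km/s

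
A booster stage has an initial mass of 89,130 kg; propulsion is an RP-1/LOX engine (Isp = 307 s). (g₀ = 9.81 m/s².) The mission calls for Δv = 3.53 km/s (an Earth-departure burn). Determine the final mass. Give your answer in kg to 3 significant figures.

v_e = Isp · g₀ = 307 × 9.81 = 3011.7 m/s.
m₀/m_f = exp(Δv / v_e) = exp(3530 / 3011.7) = exp(1.1721) = 3.2288.
m_f = m₀ / 3.2288 = 89,130 / 3.2288 = 27,604.7 kg.

final mass ≈ 27600 kg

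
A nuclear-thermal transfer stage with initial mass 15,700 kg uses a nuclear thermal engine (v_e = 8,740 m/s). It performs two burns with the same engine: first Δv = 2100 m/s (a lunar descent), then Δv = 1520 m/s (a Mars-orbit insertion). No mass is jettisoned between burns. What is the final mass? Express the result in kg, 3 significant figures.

final mass ≈ 10400 kg

After the first burn: m = 15700 × exp(−2100/8740.0) = 15700 × 0.78641 = 12,346.6 kg.
After the second burn: m = 12,346.6 × exp(−1520/8740.0) = 12,346.6 × 0.84037 = 10,375.7 kg.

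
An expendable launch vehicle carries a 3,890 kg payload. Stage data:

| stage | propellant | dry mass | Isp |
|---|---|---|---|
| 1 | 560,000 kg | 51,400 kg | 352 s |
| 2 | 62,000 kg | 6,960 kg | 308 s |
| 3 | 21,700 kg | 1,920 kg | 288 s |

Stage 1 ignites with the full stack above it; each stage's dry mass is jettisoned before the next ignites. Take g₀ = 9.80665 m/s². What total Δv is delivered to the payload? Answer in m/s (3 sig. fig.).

Ignition mass of stage 1 = 560,000+51,400 + 62,000+6,960 + 21,700+1,920 + 3,890 = 707,870 kg.
Stage 1: m₀ = 707,870 kg, m_f = 707,870 − 560,000 = 147,870 kg; Δv = 352×9.80665×ln(4.787) = 3451.9×1.5659 ≈ 5405 m/s.
Stage 2: m₀ = 96,470 kg, m_f = 96,470 − 62,000 = 34,470 kg; Δv = 308×9.80665×ln(2.799) = 3020.4×1.0291 ≈ 3108 m/s.
Stage 3: m₀ = 27,510 kg, m_f = 27,510 − 21,700 = 5,810 kg; Δv = 288×9.80665×ln(4.735) = 2824.3×1.5550 ≈ 4392 m/s.
Total Δv = 5405 + 3108 + 4392 = 12905 m/s.

Δv ≈ 12900 m/s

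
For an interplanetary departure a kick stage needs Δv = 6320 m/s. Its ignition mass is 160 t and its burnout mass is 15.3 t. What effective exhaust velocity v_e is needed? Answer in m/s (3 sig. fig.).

v_e ≈ 2690 m/s

ln(m₀/m_f) = ln(160000/15300) = ln(10.46) = 2.3473.
Using Δv = v_e ln(m₀/m_f): v_e = Δv / ln(m₀/m_f) = 6320 / 2.3473 = 2692.4 m/s.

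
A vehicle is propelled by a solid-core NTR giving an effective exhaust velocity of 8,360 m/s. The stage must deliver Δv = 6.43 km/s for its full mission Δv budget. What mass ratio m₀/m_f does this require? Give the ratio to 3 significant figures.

mass ratio ≈ 2.16

m₀/m_f = exp(Δv / v_e) = exp(6430 / 8360.0) = exp(0.7691) = 2.1579.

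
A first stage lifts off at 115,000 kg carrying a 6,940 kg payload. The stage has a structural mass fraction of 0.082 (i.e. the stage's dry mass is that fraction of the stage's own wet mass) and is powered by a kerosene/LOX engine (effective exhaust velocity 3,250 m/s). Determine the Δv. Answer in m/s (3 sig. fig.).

Stage wet mass = m₀ − payload = 115,000 − 6,940 = 108,060 kg.
Stage dry mass = ε × stage wet mass = 0.082 × 108,060 = 8,860.92 kg.
Burnout mass m_f = stage dry + payload = 8,860.92 + 6,940 = 15,800.92 kg.
Δv = v_e · ln(115,000/15,800.92) = 3250.0 × ln(7.278) = 3250.0 × 1.9849 ≈ 6451 m/s.

Δv ≈ 6450 m/s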